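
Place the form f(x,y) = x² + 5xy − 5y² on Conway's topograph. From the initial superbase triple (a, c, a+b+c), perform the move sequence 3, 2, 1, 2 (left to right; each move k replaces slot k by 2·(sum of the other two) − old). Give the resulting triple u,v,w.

start (1,-5,1) = (f(1,0),f(0,1),f(1,1))
replace slot 3: 2·(1+(-5)) − 1 = -9 → (1,-5,-9)
replace slot 2: 2·(1+(-9)) − (-5) = -11 → (1,-11,-9)
replace slot 1: 2·((-11)+(-9)) − 1 = -41 → (-41,-11,-9)
replace slot 2: 2·((-41)+(-9)) − (-11) = -89 → (-41,-89,-9)

-41,-89,-9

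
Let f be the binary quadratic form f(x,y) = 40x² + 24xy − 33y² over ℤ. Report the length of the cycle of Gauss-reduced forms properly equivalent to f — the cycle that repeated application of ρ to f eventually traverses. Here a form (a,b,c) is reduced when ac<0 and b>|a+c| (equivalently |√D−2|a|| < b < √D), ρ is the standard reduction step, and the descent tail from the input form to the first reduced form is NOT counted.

D = 5856, ⌊√D⌋ = 76
river: ρ → (-33,42,31)
river: ρ → (31,20,-44)
river: ρ → (-44,68,7)
river: ρ → (7,72,-24)
river: ρ → (-24,72,7)
river: ρ → (7,68,-44)
river: ρ → (-44,20,31)
river: ρ → (31,42,-33)
river: ρ → (-33,24,40)
river: ρ → (40,56,-17)
river: ρ → (-17,46,55)
river: ρ → (55,64,-8)
river: ρ → (-8,64,55)
river: ρ → (55,46,-17)
river: ρ → (-17,56,40)
river: ρ → (40,24,-33)
ρ-cycle length = 16 (tail of 0 descent steps not counted)

16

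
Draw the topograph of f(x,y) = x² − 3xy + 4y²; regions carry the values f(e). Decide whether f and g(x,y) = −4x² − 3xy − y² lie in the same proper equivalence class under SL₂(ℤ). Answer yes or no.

D₁ = -7, D₂ = -7
f: translate: b→1 (≡-3 mod 2), so (1,-3,4)→(1,1,2)
f: reduced (well bottom): (1,1,2) with a≤c, −a<b≤a
g is negative-definite; reduce −g:
−g: flip: (4,3,1)→(1,-3,4)
−g: translate: b→1 (≡-3 mod 2), so (1,-3,4)→(1,1,2)
−g: reduced (well bottom): (1,1,2) with a≤c, −a<b≤a
flip sign back: reduced form of g is (-1,-1,-2)
reduced forms (1, 1, 2) vs (-1, -1, -2) ⇒ inequivalent

no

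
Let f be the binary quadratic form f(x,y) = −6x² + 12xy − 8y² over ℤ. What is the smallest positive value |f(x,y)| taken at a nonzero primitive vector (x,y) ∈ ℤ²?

translate: b→0 (≡-12 mod 12), so (6,-12,8)→(6,0,2)
flip: (6,0,2)→(2,0,6)
reduced (well bottom): (2,0,6) with a≤c, −a<b≤a
well minimum |f| = |-2| = 2 (negative-definite)

2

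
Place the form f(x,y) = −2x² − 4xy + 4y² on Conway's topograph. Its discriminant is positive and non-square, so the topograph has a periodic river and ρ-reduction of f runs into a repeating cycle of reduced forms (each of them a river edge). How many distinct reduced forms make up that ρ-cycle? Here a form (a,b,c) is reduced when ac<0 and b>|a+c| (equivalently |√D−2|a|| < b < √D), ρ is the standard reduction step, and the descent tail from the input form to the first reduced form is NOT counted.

D = 48, ⌊√D⌋ = 6
descent: ρ → (4,4,-2)  [lands on river]
river: ρ → (-2,4,4)
ρ-cycle length = 2 (tail of 1 descent step not counted)

2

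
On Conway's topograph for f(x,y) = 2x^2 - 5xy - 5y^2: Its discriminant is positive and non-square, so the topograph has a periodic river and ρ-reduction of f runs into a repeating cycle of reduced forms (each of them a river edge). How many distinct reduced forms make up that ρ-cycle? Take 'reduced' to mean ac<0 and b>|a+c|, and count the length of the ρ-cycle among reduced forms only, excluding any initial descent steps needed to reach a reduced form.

D = 65, ⌊√D⌋ = 8
descent: ρ → (-5,5,2)  [lands on river]
river: ρ → (2,7,-2)
river: ρ → (-2,5,5)
river: ρ → (5,5,-2)
river: ρ → (-2,7,2)
river: ρ → (2,5,-5)
ρ-cycle length = 6 (tail of 1 descent step not counted)

6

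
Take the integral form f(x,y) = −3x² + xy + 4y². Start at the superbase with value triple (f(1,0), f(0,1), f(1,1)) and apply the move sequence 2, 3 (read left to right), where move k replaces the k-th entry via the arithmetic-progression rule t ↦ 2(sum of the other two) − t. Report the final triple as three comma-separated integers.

start (-3,4,2) = (f(1,0),f(0,1),f(1,1))
replace slot 2: 2·((-3)+2) − 4 = -6 → (-3,-6,2)
replace slot 3: 2·((-3)+(-6)) − 2 = -20 → (-3,-6,-20)

-3,-6,-20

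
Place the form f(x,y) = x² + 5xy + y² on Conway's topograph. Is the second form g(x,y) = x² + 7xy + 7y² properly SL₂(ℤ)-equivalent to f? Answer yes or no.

D₁ = 21, D₂ = 21
river cycle of f (length 2): (1, 3, -3), (-3, 3, 1)
river cycle of g (length 2): (1, 3, -3), (-3, 3, 1)
cycles coincide ⇒ equivalent

yes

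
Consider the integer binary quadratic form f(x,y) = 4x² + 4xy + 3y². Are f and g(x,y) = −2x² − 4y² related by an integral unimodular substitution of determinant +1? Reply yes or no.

D₁ = -32, D₂ = -32
f: flip: (4,4,3)→(3,-4,4)
f: translate: b→2 (≡-4 mod 6), so (3,-4,4)→(3,2,3)
f: reduced (well bottom): (3,2,3) with a≤c, −a<b≤a
g is negative-definite; reduce −g:
−g: reduced (well bottom): (2,0,4) with a≤c, −a<b≤a
flip sign back: reduced form of g is (-2,0,-4)
reduced forms (3, 2, 3) vs (-2, 0, -4) ⇒ inequivalent

no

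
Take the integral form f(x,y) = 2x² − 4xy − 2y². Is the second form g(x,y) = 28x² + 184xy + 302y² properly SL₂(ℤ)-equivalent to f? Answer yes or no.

D₁ = 32, D₂ = 32
river cycle of f (length 2): (-2, 4, 2), (2, 4, -2)
river cycle of g (length 2): (2, 4, -2), (-2, 4, 2)
cycles coincide ⇒ equivalent

yes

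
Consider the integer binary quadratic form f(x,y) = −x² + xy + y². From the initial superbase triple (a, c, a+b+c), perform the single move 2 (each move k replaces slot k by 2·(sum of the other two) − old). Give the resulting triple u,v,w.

start (-1,1,1) = (f(1,0),f(0,1),f(1,1))
replace slot 2: 2·((-1)+1) − 1 = -1 → (-1,-1,1)

-1,-1,1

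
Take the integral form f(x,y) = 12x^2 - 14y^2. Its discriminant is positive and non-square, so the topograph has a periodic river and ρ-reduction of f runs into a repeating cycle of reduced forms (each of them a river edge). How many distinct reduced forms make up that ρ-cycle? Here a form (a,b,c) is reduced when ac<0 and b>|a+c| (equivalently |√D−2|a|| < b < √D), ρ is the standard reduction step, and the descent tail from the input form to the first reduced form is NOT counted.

D = 672, ⌊√D⌋ = 25
descent: ρ → (-14,0,12)
descent: ρ → (12,24,-2)  [lands on river]
river: ρ → (-2,24,12)
ρ-cycle length = 2 (tail of 2 descent steps not counted)

2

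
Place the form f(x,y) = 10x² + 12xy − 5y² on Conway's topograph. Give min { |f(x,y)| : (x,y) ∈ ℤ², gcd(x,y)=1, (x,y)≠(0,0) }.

river: ρ → (-5,18,1)
river: ρ → (1,18,-5)
river: ρ → (-5,12,10)
river: ρ → (10,8,-7)
river: ρ → (-7,6,11)
river: ρ → (11,16,-2)
river: ρ → (-2,16,11)
river: ρ → (11,6,-7)
river: ρ → (-7,8,10)
river: ρ → (10,12,-5)
closes: descent 0, river 10
min |a| on river = 1

1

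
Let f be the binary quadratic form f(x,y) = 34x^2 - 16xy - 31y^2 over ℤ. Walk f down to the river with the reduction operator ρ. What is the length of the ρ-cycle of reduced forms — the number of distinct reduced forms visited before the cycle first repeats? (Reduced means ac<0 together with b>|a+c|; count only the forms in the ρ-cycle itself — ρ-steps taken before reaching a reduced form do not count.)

D = 4472, ⌊√D⌋ = 66
descent: ρ → (-31,16,34)  [lands on river]
river: ρ → (34,52,-13)
river: ρ → (-13,52,34)
river: ρ → (34,16,-31)
river: ρ → (-31,46,19)
river: ρ → (19,30,-47)
river: ρ → (-47,64,2)
river: ρ → (2,64,-47)
river: ρ → (-47,30,19)
river: ρ → (19,46,-31)
ρ-cycle length = 10 (tail of 1 descent step not counted)

10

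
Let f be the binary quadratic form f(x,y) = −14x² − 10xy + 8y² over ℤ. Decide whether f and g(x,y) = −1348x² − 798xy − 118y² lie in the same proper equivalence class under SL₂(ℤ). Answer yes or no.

D₁ = 548, D₂ = 548
river cycle of f (length 14): (8, 10, -14), (-14, 18, 4), (4, 22, -4), (-4, 18, 14), (14, 10, -8), (-8, 22, 2), (2, 22, -8), (-8, 10, 14), (14, 18, -4), (-4, 22, 4), … (4 more)
river cycle of g (length 14): (8, 10, -14), (-14, 18, 4), (4, 22, -4), (-4, 18, 14), (14, 10, -8), (-8, 22, 2), (2, 22, -8), (-8, 10, 14), (14, 18, -4), (-4, 22, 4), … (4 more)
cycles coincide ⇒ equivalent

yes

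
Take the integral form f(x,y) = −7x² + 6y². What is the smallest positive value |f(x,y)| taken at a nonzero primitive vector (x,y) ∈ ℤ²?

descent: ρ → (6,12,-1)  [lands on river]
river: ρ → (-1,12,6)
closes: descent 1, river 2
min |a| on river = 1

1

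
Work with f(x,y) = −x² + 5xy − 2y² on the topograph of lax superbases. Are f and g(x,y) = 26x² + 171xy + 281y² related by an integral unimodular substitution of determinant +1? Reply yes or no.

D₁ = 17, D₂ = 17
river cycle of f (length 6): (-2, 3, 1), (1, 3, -2), (-2, 1, 2), (2, 3, -1), (-1, 3, 2), (2, 1, -2)
river cycle of g (length 6): (2, 1, -2), (-2, 3, 1), (1, 3, -2), (-2, 1, 2), (2, 3, -1), (-1, 3, 2)
cycles coincide ⇒ equivalent

yes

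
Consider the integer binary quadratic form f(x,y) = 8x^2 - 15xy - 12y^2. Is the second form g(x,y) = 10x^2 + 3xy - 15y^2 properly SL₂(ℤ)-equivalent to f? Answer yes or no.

D₁ = 609, D₂ = 609
river cycle of f (length 16): (-12, 15, 8), (8, 17, -10), (-10, 23, 2), (2, 21, -21), (-21, 21, 2), (2, 23, -10), (-10, 17, 8), (8, 15, -12), (-12, 9, 11), (11, 13, -10), … (6 more)
river cycle of g (length 16): (10, 23, -2), (-2, 21, 21), (21, 21, -2), (-2, 23, 10), (10, 17, -8), (-8, 15, 12), (12, 9, -11), (-11, 13, 10), (10, 7, -14), (-14, 21, 3), … (6 more)
cycles differ ⇒ inequivalent

no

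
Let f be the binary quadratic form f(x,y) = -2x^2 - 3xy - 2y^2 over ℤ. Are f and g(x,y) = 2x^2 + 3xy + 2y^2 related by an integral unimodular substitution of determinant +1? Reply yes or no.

D₁ = -7, D₂ = -7
f is negative-definite; reduce −f:
−f: translate: b→-1 (≡3 mod 4), so (2,3,2)→(2,-1,1)
−f: flip: (2,-1,1)→(1,1,2)
−f: reduced (well bottom): (1,1,2) with a≤c, −a<b≤a
flip sign back: reduced form of f is (-1,-1,-2)
g: translate: b→-1 (≡3 mod 4), so (2,3,2)→(2,-1,1)
g: flip: (2,-1,1)→(1,1,2)
g: reduced (well bottom): (1,1,2) with a≤c, −a<b≤a
reduced forms (-1, -1, -2) vs (1, 1, 2) ⇒ inequivalent

no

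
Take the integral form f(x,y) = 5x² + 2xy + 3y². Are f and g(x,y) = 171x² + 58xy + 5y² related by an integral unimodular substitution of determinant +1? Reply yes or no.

D₁ = -56, D₂ = -56
f: flip: (5,2,3)→(3,-2,5)
f: reduced (well bottom): (3,-2,5) with a≤c, −a<b≤a
g: flip: (171,58,5)→(5,-58,171)
g: translate: b→2 (≡-58 mod 10), so (5,-58,171)→(5,2,3)
g: flip: (5,2,3)→(3,-2,5)
g: reduced (well bottom): (3,-2,5) with a≤c, −a<b≤a
reduced forms (3, -2, 5) vs (3, -2, 5) ⇒ equivalent

yes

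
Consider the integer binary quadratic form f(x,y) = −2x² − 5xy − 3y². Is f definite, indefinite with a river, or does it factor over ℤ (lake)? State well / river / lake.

D = b²−4ac = (-5)² − 4·(-2)·(-3) = 1
D = 1² is a perfect square ⇒ form factors over ℤ ⇒ lakes

lake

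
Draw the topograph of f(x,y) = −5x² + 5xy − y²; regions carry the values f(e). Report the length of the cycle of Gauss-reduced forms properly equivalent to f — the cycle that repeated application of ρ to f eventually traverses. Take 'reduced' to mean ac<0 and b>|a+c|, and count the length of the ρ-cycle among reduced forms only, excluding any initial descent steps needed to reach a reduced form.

D = 5, ⌊√D⌋ = 2
descent: ρ → (-1,1,1)  [lands on river]
river: ρ → (1,1,-1)
ρ-cycle length = 2 (tail of 1 descent step not counted)

2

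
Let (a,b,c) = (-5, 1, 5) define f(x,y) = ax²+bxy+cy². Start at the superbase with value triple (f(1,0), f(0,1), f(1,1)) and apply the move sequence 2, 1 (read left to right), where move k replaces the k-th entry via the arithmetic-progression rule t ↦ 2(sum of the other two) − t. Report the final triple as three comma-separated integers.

start (-5,5,1) = (f(1,0),f(0,1),f(1,1))
replace slot 2: 2·((-5)+1) − 5 = -13 → (-5,-13,1)
replace slot 1: 2·((-13)+1) − (-5) = -19 → (-19,-13,1)

-19,-13,1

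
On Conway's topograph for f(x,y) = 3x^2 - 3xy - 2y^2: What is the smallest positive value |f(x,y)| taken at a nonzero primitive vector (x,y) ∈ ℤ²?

descent: ρ → (-2,3,3)  [lands on river]
river: ρ → (3,3,-2)
river: ρ → (-2,5,1)
river: ρ → (1,5,-2)
closes: descent 1, river 4
min |a| on river = 1

1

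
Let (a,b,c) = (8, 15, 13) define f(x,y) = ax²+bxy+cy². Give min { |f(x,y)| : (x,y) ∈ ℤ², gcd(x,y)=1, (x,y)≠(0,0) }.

translate: b→-1 (≡15 mod 16), so (8,15,13)→(8,-1,6)
flip: (8,-1,6)→(6,1,8)
reduced (well bottom): (6,1,8) with a≤c, −a<b≤a
well minimum = a = 6

6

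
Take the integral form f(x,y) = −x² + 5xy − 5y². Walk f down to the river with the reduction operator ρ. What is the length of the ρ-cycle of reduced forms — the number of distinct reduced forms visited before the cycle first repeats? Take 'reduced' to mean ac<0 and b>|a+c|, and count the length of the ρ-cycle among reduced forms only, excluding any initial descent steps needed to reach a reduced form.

D = 5, ⌊√D⌋ = 2
descent: ρ → (-5,5,-1)
descent: ρ → (-1,1,1)  [lands on river]
river: ρ → (1,1,-1)
ρ-cycle length = 2 (tail of 2 descent steps not counted)

2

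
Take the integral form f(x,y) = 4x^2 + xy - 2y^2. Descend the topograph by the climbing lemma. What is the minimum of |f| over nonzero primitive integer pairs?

descent: ρ → (-2,3,3)  [lands on river]
river: ρ → (3,3,-2)
river: ρ → (-2,5,1)
river: ρ → (1,5,-2)
closes: descent 1, river 4
min |a| on river = 1

1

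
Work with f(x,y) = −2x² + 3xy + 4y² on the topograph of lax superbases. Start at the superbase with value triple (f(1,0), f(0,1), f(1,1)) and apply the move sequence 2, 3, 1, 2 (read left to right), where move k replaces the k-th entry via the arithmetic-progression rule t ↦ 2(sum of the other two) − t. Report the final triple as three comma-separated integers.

start (-2,4,5) = (f(1,0),f(0,1),f(1,1))
replace slot 2: 2·((-2)+5) − 4 = 2 → (-2,2,5)
replace slot 3: 2·((-2)+2) − 5 = -5 → (-2,2,-5)
replace slot 1: 2·(2+(-5)) − (-2) = -4 → (-4,2,-5)
replace slot 2: 2·((-4)+(-5)) − 2 = -20 → (-4,-20,-5)

-4,-20,-5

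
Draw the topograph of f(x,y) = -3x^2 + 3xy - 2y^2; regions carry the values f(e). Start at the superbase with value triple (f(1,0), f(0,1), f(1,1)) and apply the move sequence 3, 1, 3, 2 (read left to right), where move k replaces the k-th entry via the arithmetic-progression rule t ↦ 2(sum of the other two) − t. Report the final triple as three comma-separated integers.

start (-3,-2,-2) = (f(1,0),f(0,1),f(1,1))
replace slot 3: 2·((-3)+(-2)) − (-2) = -8 → (-3,-2,-8)
replace slot 1: 2·((-2)+(-8)) − (-3) = -17 → (-17,-2,-8)
replace slot 3: 2·((-17)+(-2)) − (-8) = -30 → (-17,-2,-30)
replace slot 2: 2·((-17)+(-30)) − (-2) = -92 → (-17,-92,-30)

-17,-92,-30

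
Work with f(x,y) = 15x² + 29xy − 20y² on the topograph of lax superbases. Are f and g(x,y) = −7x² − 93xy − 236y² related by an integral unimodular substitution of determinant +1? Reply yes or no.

D₁ = 2041, D₂ = 2041
river cycle of f (length 38): (-20, 11, 24), (24, 37, -7), (-7, 33, 34), (34, 35, -6), (-6, 37, 28), (28, 19, -15), (-15, 41, 6), (6, 43, -8), (-8, 37, 21), (21, 5, -24), … (28 more)
river cycle of g (length 38): (-7, 33, 34), (34, 35, -6), (-6, 37, 28), (28, 19, -15), (-15, 41, 6), (6, 43, -8), (-8, 37, 21), (21, 5, -24), (-24, 43, 2), (2, 45, -2), … (28 more)
cycles coincide ⇒ equivalent

yes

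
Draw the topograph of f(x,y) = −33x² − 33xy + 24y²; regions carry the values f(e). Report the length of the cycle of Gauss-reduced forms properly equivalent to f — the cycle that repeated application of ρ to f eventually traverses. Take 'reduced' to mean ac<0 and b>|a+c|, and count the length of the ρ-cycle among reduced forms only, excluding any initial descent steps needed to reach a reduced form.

D = 4257, ⌊√D⌋ = 65
descent: ρ → (24,33,-33)  [lands on river]
river: ρ → (-33,33,24)
river: ρ → (24,63,-3)
river: ρ → (-3,63,24)
ρ-cycle length = 4 (tail of 1 descent step not counted)

4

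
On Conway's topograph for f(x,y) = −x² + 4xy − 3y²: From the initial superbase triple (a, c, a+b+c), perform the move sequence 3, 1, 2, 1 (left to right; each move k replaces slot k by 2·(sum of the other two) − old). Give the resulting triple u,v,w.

start (-1,-3,0) = (f(1,0),f(0,1),f(1,1))
replace slot 3: 2·((-1)+(-3)) − 0 = -8 → (-1,-3,-8)
replace slot 1: 2·((-3)+(-8)) − (-1) = -21 → (-21,-3,-8)
replace slot 2: 2·((-21)+(-8)) − (-3) = -55 → (-21,-55,-8)
replace slot 1: 2·((-55)+(-8)) − (-21) = -105 → (-105,-55,-8)

-105,-55,-8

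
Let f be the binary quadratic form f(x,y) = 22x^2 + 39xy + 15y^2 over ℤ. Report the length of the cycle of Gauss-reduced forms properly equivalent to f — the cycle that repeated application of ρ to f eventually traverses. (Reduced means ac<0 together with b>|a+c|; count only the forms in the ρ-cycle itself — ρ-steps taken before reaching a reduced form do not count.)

D = 201, ⌊√D⌋ = 14
descent: ρ → (15,-9,-2)
descent: ρ → (-2,13,4)  [lands on river]
river: ρ → (4,11,-5)
river: ρ → (-5,9,6)
river: ρ → (6,3,-8)
river: ρ → (-8,13,1)
river: ρ → (1,13,-8)
river: ρ → (-8,3,6)
river: ρ → (6,9,-5)
river: ρ → (-5,11,4)
river: ρ → (4,13,-2)
river: ρ → (-2,11,10)
river: ρ → (10,9,-3)
river: ρ → (-3,9,10)
river: ρ → (10,11,-2)
ρ-cycle length = 14 (tail of 2 descent steps not counted)

14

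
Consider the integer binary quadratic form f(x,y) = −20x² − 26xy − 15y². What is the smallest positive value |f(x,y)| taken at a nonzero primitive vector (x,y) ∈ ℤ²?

translate: b→-14 (≡26 mod 40), so (20,26,15)→(20,-14,9)
flip: (20,-14,9)→(9,14,20)
translate: b→-4 (≡14 mod 18), so (9,14,20)→(9,-4,15)
reduced (well bottom): (9,-4,15) with a≤c, −a<b≤a
well minimum |f| = |-9| = 9 (negative-definite)

9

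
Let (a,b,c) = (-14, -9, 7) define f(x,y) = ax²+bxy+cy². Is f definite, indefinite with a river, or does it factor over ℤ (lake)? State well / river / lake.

D = b²−4ac = (-9)² − 4·(-14)·7 = 473
D > 0 non-square ⇒ indefinite ⇒ periodic river

river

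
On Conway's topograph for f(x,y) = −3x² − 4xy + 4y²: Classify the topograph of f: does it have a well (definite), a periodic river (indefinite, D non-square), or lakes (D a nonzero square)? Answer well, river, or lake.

D = b²−4ac = (-4)² − 4·(-3)·4 = 64
D = 8² is a perfect square ⇒ form factors over ℤ ⇒ lakes

lake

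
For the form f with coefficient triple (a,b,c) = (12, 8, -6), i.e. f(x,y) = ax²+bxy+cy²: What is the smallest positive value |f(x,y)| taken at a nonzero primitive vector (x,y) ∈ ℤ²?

river: ρ → (-6,16,4)
river: ρ → (4,16,-6)
river: ρ → (-6,8,12)
river: ρ → (12,16,-2)
river: ρ → (-2,16,12)
river: ρ → (12,8,-6)
closes: descent 0, river 6
min |a| on river = 2

2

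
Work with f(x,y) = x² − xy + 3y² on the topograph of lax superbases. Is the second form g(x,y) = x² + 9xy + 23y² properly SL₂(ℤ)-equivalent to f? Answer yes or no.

D₁ = -11, D₂ = -11
f: translate: b→1 (≡-1 mod 2), so (1,-1,3)→(1,1,3)
f: reduced (well bottom): (1,1,3) with a≤c, −a<b≤a
g: translate: b→1 (≡9 mod 2), so (1,9,23)→(1,1,3)
g: reduced (well bottom): (1,1,3) with a≤c, −a<b≤a
reduced forms (1, 1, 3) vs (1, 1, 3) ⇒ equivalent

yes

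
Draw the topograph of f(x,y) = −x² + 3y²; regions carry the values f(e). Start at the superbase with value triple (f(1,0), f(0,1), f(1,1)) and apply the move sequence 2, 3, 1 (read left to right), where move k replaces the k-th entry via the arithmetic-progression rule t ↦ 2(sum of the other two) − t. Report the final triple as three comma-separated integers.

start (-1,3,2) = (f(1,0),f(0,1),f(1,1))
replace slot 2: 2·((-1)+2) − 3 = -1 → (-1,-1,2)
replace slot 3: 2·((-1)+(-1)) − 2 = -6 → (-1,-1,-6)
replace slot 1: 2·((-1)+(-6)) − (-1) = -13 → (-13,-1,-6)

-13,-1,-6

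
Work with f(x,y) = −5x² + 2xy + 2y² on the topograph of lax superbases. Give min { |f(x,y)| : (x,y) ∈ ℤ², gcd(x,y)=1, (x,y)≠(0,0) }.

descent: ρ → (2,6,-1)  [lands on river]
river: ρ → (-1,6,2)
closes: descent 1, river 2
min |a| on river = 1

1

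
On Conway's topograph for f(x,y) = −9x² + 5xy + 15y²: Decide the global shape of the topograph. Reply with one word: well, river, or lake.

D = b²−4ac = 5² − 4·(-9)·15 = 565
D > 0 non-square ⇒ indefinite ⇒ periodic river

river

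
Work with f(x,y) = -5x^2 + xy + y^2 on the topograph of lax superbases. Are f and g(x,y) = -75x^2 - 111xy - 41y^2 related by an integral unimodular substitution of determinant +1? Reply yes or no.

D₁ = 21, D₂ = 21
river cycle of f (length 2): (1, 3, -3), (-3, 3, 1)
river cycle of g (length 2): (1, 3, -3), (-3, 3, 1)
cycles coincide ⇒ equivalent

yes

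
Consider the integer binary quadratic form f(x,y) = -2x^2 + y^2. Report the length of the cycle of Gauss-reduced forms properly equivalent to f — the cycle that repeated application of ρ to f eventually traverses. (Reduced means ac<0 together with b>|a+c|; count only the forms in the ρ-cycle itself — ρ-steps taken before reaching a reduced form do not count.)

D = 8, ⌊√D⌋ = 2
descent: ρ → (1,2,-1)  [lands on river]
river: ρ → (-1,2,1)
ρ-cycle length = 2 (tail of 1 descent step not counted)

2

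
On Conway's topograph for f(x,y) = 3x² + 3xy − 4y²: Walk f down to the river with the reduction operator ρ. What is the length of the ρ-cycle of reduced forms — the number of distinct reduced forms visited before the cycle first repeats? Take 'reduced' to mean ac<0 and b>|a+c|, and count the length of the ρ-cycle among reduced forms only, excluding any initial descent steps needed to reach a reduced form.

D = 57, ⌊√D⌋ = 7
river: ρ → (-4,5,2)
river: ρ → (2,7,-1)
river: ρ → (-1,7,2)
river: ρ → (2,5,-4)
river: ρ → (-4,3,3)
river: ρ → (3,3,-4)
ρ-cycle length = 6 (tail of 0 descent steps not counted)

6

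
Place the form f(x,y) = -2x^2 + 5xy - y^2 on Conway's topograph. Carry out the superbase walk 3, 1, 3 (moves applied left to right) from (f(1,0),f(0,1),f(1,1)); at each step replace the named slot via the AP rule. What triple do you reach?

start (-2,-1,2) = (f(1,0),f(0,1),f(1,1))
replace slot 3: 2·((-2)+(-1)) − 2 = -8 → (-2,-1,-8)
replace slot 1: 2·((-1)+(-8)) − (-2) = -16 → (-16,-1,-8)
replace slot 3: 2·((-16)+(-1)) − (-8) = -26 → (-16,-1,-26)

-16,-1,-26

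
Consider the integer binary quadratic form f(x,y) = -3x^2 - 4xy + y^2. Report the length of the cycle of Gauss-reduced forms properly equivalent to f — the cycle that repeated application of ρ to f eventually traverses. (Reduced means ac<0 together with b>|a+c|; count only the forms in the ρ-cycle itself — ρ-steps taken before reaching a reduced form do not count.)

D = 28, ⌊√D⌋ = 5
descent: ρ → (1,4,-3)  [lands on river]
river: ρ → (-3,2,2)
river: ρ → (2,2,-3)
river: ρ → (-3,4,1)
ρ-cycle length = 4 (tail of 1 descent step not counted)

4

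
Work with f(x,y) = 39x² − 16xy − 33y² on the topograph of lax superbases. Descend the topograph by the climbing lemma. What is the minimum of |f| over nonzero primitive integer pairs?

descent: ρ → (-33,16,39)  [lands on river]
river: ρ → (39,62,-10)
river: ρ → (-10,58,51)
river: ρ → (51,44,-17)
river: ρ → (-17,58,30)
river: ρ → (30,62,-13)
river: ρ → (-13,68,15)
river: ρ → (15,52,-45)
river: ρ → (-45,38,22)
river: ρ → (22,50,-33)
closes: descent 1, river 10
min |a| on river = 10

10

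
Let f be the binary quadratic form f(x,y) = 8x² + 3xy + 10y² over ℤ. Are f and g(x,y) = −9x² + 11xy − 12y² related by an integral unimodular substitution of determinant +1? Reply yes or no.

D₁ = -311, D₂ = -311
f: reduced (well bottom): (8,3,10) with a≤c, −a<b≤a
g is negative-definite; reduce −g:
−g: translate: b→7 (≡-11 mod 18), so (9,-11,12)→(9,7,10)
−g: reduced (well bottom): (9,7,10) with a≤c, −a<b≤a
flip sign back: reduced form of g is (-9,-7,-10)
reduced forms (8, 3, 10) vs (-9, -7, -10) ⇒ inequivalent

no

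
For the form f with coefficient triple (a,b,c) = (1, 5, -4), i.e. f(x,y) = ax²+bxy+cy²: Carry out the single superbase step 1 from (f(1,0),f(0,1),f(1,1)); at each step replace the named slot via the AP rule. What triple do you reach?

start (1,-4,2) = (f(1,0),f(0,1),f(1,1))
replace slot 1: 2·((-4)+2) − 1 = -5 → (-5,-4,2)

-5,-4,2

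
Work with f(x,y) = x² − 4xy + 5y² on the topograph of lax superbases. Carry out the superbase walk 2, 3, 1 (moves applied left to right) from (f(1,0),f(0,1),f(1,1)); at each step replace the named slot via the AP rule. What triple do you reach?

start (1,5,2) = (f(1,0),f(0,1),f(1,1))
replace slot 2: 2·(1+2) − 5 = 1 → (1,1,2)
replace slot 3: 2·(1+1) − 2 = 2 → (1,1,2)
replace slot 1: 2·(1+2) − 1 = 5 → (5,1,2)

5,1,2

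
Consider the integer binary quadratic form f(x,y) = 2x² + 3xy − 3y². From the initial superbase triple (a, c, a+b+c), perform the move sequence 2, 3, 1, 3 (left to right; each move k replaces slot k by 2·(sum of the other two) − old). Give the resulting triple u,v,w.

start (2,-3,2) = (f(1,0),f(0,1),f(1,1))
replace slot 2: 2·(2+2) − (-3) = 11 → (2,11,2)
replace slot 3: 2·(2+11) − 2 = 24 → (2,11,24)
replace slot 1: 2·(11+24) − 2 = 68 → (68,11,24)
replace slot 3: 2·(68+11) − 24 = 134 → (68,11,134)

68,11,134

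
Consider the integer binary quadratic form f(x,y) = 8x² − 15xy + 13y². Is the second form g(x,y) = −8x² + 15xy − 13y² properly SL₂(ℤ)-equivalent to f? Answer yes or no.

D₁ = -191, D₂ = -191
f: translate: b→1 (≡-15 mod 16), so (8,-15,13)→(8,1,6)
f: flip: (8,1,6)→(6,-1,8)
f: reduced (well bottom): (6,-1,8) with a≤c, −a<b≤a
g is negative-definite; reduce −g:
−g: translate: b→1 (≡-15 mod 16), so (8,-15,13)→(8,1,6)
−g: flip: (8,1,6)→(6,-1,8)
−g: reduced (well bottom): (6,-1,8) with a≤c, −a<b≤a
flip sign back: reduced form of g is (-6,1,-8)
reduced forms (6, -1, 8) vs (-6, 1, -8) ⇒ inequivalent

no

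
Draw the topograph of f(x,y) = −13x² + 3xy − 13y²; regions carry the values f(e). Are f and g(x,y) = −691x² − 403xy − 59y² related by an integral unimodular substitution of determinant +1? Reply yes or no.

D₁ = -667, D₂ = -667
f is negative-definite; reduce −f:
−f: flip: (13,-3,13)→(13,3,13)
−f: reduced (well bottom): (13,3,13) with a≤c, −a<b≤a
flip sign back: reduced form of f is (-13,-3,-13)
g is negative-definite; reduce −g:
−g: flip: (691,403,59)→(59,-403,691)
−g: translate: b→-49 (≡-403 mod 118), so (59,-403,691)→(59,-49,13)
−g: flip: (59,-49,13)→(13,49,59)
−g: translate: b→-3 (≡49 mod 26), so (13,49,59)→(13,-3,13)
−g: flip: (13,-3,13)→(13,3,13)
−g: reduced (well bottom): (13,3,13) with a≤c, −a<b≤a
flip sign back: reduced form of g is (-13,-3,-13)
reduced forms (-13, -3, -13) vs (-13, -3, -13) ⇒ equivalent

yes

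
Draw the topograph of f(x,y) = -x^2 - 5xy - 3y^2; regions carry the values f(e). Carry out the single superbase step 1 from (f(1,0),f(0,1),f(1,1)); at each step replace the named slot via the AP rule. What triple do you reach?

start (-1,-3,-9) = (f(1,0),f(0,1),f(1,1))
replace slot 1: 2·((-3)+(-9)) − (-1) = -23 → (-23,-3,-9)

-23,-3,-9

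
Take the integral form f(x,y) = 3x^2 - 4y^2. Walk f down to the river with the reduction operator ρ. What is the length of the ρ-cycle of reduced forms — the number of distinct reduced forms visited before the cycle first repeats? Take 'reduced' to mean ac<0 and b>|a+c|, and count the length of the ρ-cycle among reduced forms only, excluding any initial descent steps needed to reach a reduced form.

D = 48, ⌊√D⌋ = 6
descent: ρ → (-4,0,3)
descent: ρ → (3,6,-1)  [lands on river]
river: ρ → (-1,6,3)
ρ-cycle length = 2 (tail of 2 descent steps not counted)

2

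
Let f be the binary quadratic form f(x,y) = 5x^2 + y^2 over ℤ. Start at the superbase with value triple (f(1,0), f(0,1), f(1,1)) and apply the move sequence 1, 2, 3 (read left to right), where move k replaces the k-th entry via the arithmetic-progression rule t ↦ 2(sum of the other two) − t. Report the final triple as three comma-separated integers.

start (5,1,6) = (f(1,0),f(0,1),f(1,1))
replace slot 1: 2·(1+6) − 5 = 9 → (9,1,6)
replace slot 2: 2·(9+6) − 1 = 29 → (9,29,6)
replace slot 3: 2·(9+29) − 6 = 70 → (9,29,70)

9,29,70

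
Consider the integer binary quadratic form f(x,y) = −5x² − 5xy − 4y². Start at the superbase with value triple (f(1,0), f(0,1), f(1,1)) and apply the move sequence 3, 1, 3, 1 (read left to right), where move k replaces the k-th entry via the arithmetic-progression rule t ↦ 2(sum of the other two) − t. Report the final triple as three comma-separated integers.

start (-5,-4,-14) = (f(1,0),f(0,1),f(1,1))
replace slot 3: 2·((-5)+(-4)) − (-14) = -4 → (-5,-4,-4)
replace slot 1: 2·((-4)+(-4)) − (-5) = -11 → (-11,-4,-4)
replace slot 3: 2·((-11)+(-4)) − (-4) = -26 → (-11,-4,-26)
replace slot 1: 2·((-4)+(-26)) − (-11) = -49 → (-49,-4,-26)

-49,-4,-26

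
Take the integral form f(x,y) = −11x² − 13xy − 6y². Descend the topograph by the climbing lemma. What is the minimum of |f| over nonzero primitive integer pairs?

translate: b→-9 (≡13 mod 22), so (11,13,6)→(11,-9,4)
flip: (11,-9,4)→(4,9,11)
translate: b→1 (≡9 mod 8), so (4,9,11)→(4,1,6)
reduced (well bottom): (4,1,6) with a≤c, −a<b≤a
well minimum |f| = |-4| = 4 (negative-definite)

4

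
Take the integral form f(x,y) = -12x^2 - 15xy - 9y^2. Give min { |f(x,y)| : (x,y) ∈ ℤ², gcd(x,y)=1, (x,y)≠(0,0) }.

translate: b→-9 (≡15 mod 24), so (12,15,9)→(12,-9,6)
flip: (12,-9,6)→(6,9,12)
translate: b→-3 (≡9 mod 12), so (6,9,12)→(6,-3,9)
reduced (well bottom): (6,-3,9) with a≤c, −a<b≤a
well minimum |f| = |-6| = 6 (negative-definite)

6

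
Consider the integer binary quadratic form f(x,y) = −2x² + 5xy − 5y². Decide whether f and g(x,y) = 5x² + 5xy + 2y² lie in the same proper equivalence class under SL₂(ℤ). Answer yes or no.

D₁ = -15, D₂ = -15
f is negative-definite; reduce −f:
−f: translate: b→-1 (≡-5 mod 4), so (2,-5,5)→(2,-1,2)
−f: flip: (2,-1,2)→(2,1,2)
−f: reduced (well bottom): (2,1,2) with a≤c, −a<b≤a
flip sign back: reduced form of f is (-2,-1,-2)
g: flip: (5,5,2)→(2,-5,5)
g: translate: b→-1 (≡-5 mod 4), so (2,-5,5)→(2,-1,2)
g: flip: (2,-1,2)→(2,1,2)
g: reduced (well bottom): (2,1,2) with a≤c, −a<b≤a
reduced forms (-2, -1, -2) vs (2, 1, 2) ⇒ inequivalent

no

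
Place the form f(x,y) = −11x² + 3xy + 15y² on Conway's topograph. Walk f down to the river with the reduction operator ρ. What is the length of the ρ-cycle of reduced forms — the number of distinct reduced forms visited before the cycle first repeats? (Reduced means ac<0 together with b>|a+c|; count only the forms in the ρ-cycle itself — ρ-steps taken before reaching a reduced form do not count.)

D = 669, ⌊√D⌋ = 25
descent: ρ → (15,-3,-11)
descent: ρ → (-11,25,1)  [lands on river]
river: ρ → (1,25,-11)
river: ρ → (-11,19,7)
river: ρ → (7,23,-5)
river: ρ → (-5,17,19)
river: ρ → (19,21,-3)
river: ρ → (-3,21,19)
river: ρ → (19,17,-5)
river: ρ → (-5,23,7)
river: ρ → (7,19,-11)
ρ-cycle length = 10 (tail of 2 descent steps not counted)

10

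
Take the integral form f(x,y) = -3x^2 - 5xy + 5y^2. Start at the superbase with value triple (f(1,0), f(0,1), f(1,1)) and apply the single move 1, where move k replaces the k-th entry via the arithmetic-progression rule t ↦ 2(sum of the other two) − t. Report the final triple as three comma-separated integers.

start (-3,5,-3) = (f(1,0),f(0,1),f(1,1))
replace slot 1: 2·(5+(-3)) − (-3) = 7 → (7,5,-3)

7,5,-3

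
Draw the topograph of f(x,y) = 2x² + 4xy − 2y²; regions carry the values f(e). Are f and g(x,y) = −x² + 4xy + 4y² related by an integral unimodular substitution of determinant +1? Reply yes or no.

D₁ = 32, D₂ = 32
river cycle of f (length 2): (-2, 4, 2), (2, 4, -2)
river cycle of g (length 2): (4, 4, -1), (-1, 4, 4)
cycles differ ⇒ inequivalent

no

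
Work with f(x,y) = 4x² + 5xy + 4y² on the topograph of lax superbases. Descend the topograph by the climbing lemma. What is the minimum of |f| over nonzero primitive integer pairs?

translate: b→-3 (≡5 mod 8), so (4,5,4)→(4,-3,3)
flip: (4,-3,3)→(3,3,4)
reduced (well bottom): (3,3,4) with a≤c, −a<b≤a
well minimum = a = 3

3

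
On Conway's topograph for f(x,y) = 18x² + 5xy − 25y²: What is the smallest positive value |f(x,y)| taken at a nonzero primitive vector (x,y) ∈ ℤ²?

descent: ρ → (-25,-5,18)
descent: ρ → (18,41,-2)  [lands on river]
river: ρ → (-2,39,38)
river: ρ → (38,37,-3)
river: ρ → (-3,41,12)
river: ρ → (12,31,-18)
river: ρ → (-18,41,2)
river: ρ → (2,39,-38)
river: ρ → (-38,37,3)
river: ρ → (3,41,-12)
river: ρ → (-12,31,18)
closes: descent 2, river 10
min |a| on river = 2

2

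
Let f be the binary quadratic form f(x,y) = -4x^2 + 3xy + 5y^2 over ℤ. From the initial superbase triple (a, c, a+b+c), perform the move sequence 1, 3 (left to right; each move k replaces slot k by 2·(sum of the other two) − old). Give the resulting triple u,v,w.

start (-4,5,4) = (f(1,0),f(0,1),f(1,1))
replace slot 1: 2·(5+4) − (-4) = 22 → (22,5,4)
replace slot 3: 2·(22+5) − 4 = 50 → (22,5,50)

22,5,50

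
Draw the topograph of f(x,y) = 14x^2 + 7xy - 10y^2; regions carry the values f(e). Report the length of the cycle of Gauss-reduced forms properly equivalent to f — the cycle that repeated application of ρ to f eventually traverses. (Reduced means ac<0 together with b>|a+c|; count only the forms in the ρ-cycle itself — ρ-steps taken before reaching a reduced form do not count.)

D = 609, ⌊√D⌋ = 24
river: ρ → (-10,13,11)
river: ρ → (11,9,-12)
river: ρ → (-12,15,8)
river: ρ → (8,17,-10)
river: ρ → (-10,23,2)
river: ρ → (2,21,-21)
river: ρ → (-21,21,2)
river: ρ → (2,23,-10)
river: ρ → (-10,17,8)
river: ρ → (8,15,-12)
river: ρ → (-12,9,11)
river: ρ → (11,13,-10)
river: ρ → (-10,7,14)
river: ρ → (14,21,-3)
river: ρ → (-3,21,14)
river: ρ → (14,7,-10)
ρ-cycle length = 16 (tail of 0 descent steps not counted)

16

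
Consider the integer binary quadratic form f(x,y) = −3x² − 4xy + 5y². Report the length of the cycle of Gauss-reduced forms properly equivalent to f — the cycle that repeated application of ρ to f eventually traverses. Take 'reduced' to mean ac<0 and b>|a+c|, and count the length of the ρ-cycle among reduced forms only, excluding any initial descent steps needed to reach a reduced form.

D = 76, ⌊√D⌋ = 8
descent: ρ → (5,4,-3)  [lands on river]
river: ρ → (-3,8,1)
river: ρ → (1,8,-3)
river: ρ → (-3,4,5)
river: ρ → (5,6,-2)
river: ρ → (-2,6,5)
ρ-cycle length = 6 (tail of 1 descent step not counted)

6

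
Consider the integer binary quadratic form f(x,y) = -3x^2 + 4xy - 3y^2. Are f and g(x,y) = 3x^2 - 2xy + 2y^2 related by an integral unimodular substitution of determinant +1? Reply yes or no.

D₁ = -20, D₂ = -20
f is negative-definite; reduce −f:
−f: translate: b→2 (≡-4 mod 6), so (3,-4,3)→(3,2,2)
−f: flip: (3,2,2)→(2,-2,3)
−f: translate: b→2 (≡-2 mod 4), so (2,-2,3)→(2,2,3)
−f: reduced (well bottom): (2,2,3) with a≤c, −a<b≤a
flip sign back: reduced form of f is (-2,-2,-3)
g: flip: (3,-2,2)→(2,2,3)
g: reduced (well bottom): (2,2,3) with a≤c, −a<b≤a
reduced forms (-2, -2, -3) vs (2, 2, 3) ⇒ inequivalent

no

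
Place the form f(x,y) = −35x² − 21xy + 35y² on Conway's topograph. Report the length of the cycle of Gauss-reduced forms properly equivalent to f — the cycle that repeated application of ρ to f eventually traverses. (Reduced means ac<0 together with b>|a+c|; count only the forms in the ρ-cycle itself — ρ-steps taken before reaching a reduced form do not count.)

D = 5341, ⌊√D⌋ = 73
descent: ρ → (35,21,-35)  [lands on river]
river: ρ → (-35,49,21)
river: ρ → (21,35,-49)
river: ρ → (-49,63,7)
river: ρ → (7,63,-49)
river: ρ → (-49,35,21)
river: ρ → (21,49,-35)
river: ρ → (-35,21,35)
river: ρ → (35,49,-21)
river: ρ → (-21,35,49)
river: ρ → (49,63,-7)
river: ρ → (-7,63,49)
river: ρ → (49,35,-21)
river: ρ → (-21,49,35)
ρ-cycle length = 14 (tail of 1 descent step not counted)

14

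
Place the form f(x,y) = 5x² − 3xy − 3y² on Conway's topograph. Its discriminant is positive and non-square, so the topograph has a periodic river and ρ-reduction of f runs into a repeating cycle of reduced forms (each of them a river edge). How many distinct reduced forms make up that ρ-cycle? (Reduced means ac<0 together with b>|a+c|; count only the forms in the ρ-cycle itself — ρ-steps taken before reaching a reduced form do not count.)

D = 69, ⌊√D⌋ = 8
descent: ρ → (-3,3,5)  [lands on river]
river: ρ → (5,7,-1)
river: ρ → (-1,7,5)
river: ρ → (5,3,-3)
ρ-cycle length = 4 (tail of 1 descent step not counted)

4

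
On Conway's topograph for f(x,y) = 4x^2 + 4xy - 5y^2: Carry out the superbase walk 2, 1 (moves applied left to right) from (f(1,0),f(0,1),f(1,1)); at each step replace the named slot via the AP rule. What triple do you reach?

start (4,-5,3) = (f(1,0),f(0,1),f(1,1))
replace slot 2: 2·(4+3) − (-5) = 19 → (4,19,3)
replace slot 1: 2·(19+3) − 4 = 40 → (40,19,3)

40,19,3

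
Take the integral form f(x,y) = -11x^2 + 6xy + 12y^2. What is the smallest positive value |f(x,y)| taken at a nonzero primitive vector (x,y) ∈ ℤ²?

river: ρ → (12,18,-5)
river: ρ → (-5,22,4)
river: ρ → (4,18,-15)
river: ρ → (-15,12,7)
river: ρ → (7,16,-11)
river: ρ → (-11,6,12)
closes: descent 0, river 6
min |a| on river = 4

4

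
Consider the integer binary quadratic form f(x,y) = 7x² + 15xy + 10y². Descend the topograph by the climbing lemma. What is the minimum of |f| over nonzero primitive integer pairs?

translate: b→1 (≡15 mod 14), so (7,15,10)→(7,1,2)
flip: (7,1,2)→(2,-1,7)
reduced (well bottom): (2,-1,7) with a≤c, −a<b≤a
well minimum = a = 2

2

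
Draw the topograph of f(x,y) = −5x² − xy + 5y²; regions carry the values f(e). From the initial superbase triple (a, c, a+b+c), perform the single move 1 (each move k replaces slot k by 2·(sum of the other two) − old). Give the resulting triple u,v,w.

start (-5,5,-1) = (f(1,0),f(0,1),f(1,1))
replace slot 1: 2·(5+(-1)) − (-5) = 13 → (13,5,-1)

13,5,-1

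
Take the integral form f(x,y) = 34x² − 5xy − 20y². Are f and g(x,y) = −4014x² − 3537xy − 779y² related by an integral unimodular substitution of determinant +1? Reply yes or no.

D₁ = 2745, D₂ = 2745
river cycle of f (length 12): (-20, 45, 9), (9, 45, -20), (-20, 35, 19), (19, 41, -14), (-14, 43, 16), (16, 21, -36), (-36, 51, 1), (1, 51, -36), (-36, 21, 16), (16, 43, -14), … (2 more)
river cycle of g (length 12): (9, 45, -20), (-20, 35, 19), (19, 41, -14), (-14, 43, 16), (16, 21, -36), (-36, 51, 1), (1, 51, -36), (-36, 21, 16), (16, 43, -14), (-14, 41, 19), … (2 more)
cycles coincide ⇒ equivalent

yes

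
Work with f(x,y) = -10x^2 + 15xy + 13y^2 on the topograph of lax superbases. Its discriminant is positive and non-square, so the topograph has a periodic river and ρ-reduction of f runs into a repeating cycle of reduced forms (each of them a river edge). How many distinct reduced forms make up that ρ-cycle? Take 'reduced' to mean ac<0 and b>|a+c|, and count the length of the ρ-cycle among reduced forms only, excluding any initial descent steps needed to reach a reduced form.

D = 745, ⌊√D⌋ = 27
river: ρ → (13,11,-12)
river: ρ → (-12,13,12)
river: ρ → (12,11,-13)
river: ρ → (-13,15,10)
river: ρ → (10,25,-3)
river: ρ → (-3,23,18)
river: ρ → (18,13,-8)
river: ρ → (-8,19,12)
river: ρ → (12,5,-15)
river: ρ → (-15,25,2)
river: ρ → (2,27,-2)
river: ρ → (-2,25,15)
river: ρ → (15,5,-12)
river: ρ → (-12,19,8)
river: ρ → (8,13,-18)
river: ρ → (-18,23,3)
river: ρ → (3,25,-10)
river: ρ → (-10,15,13)
ρ-cycle length = 18 (tail of 0 descent steps not counted)

18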